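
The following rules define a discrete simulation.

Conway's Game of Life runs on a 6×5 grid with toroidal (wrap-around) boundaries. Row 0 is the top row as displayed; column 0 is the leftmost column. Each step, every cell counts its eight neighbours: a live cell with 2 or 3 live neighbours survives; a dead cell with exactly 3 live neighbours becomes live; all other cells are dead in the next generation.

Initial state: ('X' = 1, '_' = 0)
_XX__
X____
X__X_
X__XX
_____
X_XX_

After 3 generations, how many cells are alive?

gen 0: _XX__
X____
X__X_
X__XX
_____
X_XX_
gen 1: X_XXX
X_X_X
XX_X_
X__X_
XXX__
__XX_
gen 2: X____
_____
___X_
___X_
X____
_____
gen 3: _____
_____
_____
____X
_____
_____

1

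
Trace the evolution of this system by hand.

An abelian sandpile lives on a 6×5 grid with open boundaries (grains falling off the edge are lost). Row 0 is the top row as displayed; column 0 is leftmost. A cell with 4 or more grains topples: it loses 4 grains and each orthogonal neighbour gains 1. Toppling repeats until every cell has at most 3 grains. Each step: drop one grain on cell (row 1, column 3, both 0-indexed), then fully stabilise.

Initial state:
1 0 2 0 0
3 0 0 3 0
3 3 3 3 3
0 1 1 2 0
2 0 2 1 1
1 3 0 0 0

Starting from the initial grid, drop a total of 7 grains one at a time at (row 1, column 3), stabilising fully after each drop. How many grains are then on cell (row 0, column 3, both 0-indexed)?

0) 1 0 2 0 0
3 0 0 3 0
3 3 3 3 3
0 1 1 2 0
2 0 2 1 1
1 3 0 0 0
1) 2 0 2 1 0
0 2 2 1 2
1 1 1 2 0
1 2 2 3 1
2 0 2 1 1
1 3 0 0 0
2) 2 0 2 1 0
0 2 2 2 2
1 1 1 2 0
1 2 2 3 1
2 0 2 1 1
1 3 0 0 0
3) 2 0 2 1 0
0 2 2 3 2
1 1 1 2 0
1 2 2 3 1
2 0 2 1 1
1 3 0 0 0
4) 2 0 2 2 0
0 2 3 0 3
1 1 1 3 0
1 2 2 3 1
2 0 2 1 1
1 3 0 0 0
5) 2 0 2 2 0
0 2 3 1 3
1 1 1 3 0
1 2 2 3 1
2 0 2 1 1
1 3 0 0 0
6) 2 0 2 2 0
0 2 3 2 3
1 1 1 3 0
1 2 2 3 1
2 0 2 1 1
1 3 0 0 0
7) 2 0 2 2 0
0 2 3 3 3
1 1 1 3 0
1 2 2 3 1
2 0 2 1 1
1 3 0 0 0

2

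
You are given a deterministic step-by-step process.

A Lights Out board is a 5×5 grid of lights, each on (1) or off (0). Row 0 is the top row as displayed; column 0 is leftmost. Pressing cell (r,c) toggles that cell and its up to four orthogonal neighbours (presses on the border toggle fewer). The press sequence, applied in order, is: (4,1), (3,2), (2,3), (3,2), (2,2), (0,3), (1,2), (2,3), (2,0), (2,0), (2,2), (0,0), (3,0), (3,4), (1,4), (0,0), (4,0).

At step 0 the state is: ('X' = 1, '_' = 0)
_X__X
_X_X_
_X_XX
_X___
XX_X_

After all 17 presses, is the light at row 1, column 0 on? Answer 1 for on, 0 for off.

t=0: _X__X
_X_X_
_X_XX
_X___
XX_X_
t=1: _X__X
_X_X_
_X_XX
_____
__XX_
t=2: _X__X
_X_X_
_XXXX
_XXX_
___X_
t=3: _X__X
_X___
_X___
_XX__
___X_
t=4: _X__X
_X___
_XX__
___X_
__XX_
t=5: _X__X
_XX__
___X_
__XX_
__XX_
t=6: _XXX_
_XXX_
___X_
__XX_
__XX_
t=7: _X_X_
_____
__XX_
__XX_
__XX_
t=8: _X_X_
___X_
____X
__X__
__XX_
t=9: _X_X_
X__X_
XX__X
X_X__
__XX_
t=10: _X_X_
___X_
____X
__X__
__XX_
t=11: _X_X_
__XX_
_XXXX
_____
__XX_
t=12: X__X_
X_XX_
_XXXX
_____
__XX_
t=13: X__X_
X_XX_
XXXXX
XX___
X_XX_
t=14: X__X_
X_XX_
XXXX_
XX_XX
X_XXX
t=15: X__XX
X_X_X
XXXXX
XX_XX
X_XXX
t=16: _X_XX
__X_X
XXXXX
XX_XX
X_XXX
t=17: _X_XX
__X_X
XXXXX
_X_XX
_XXXX

0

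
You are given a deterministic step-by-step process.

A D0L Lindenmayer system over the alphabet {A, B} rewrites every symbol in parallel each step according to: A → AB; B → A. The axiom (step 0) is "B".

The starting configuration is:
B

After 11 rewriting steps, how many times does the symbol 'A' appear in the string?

[0] B
[1] A
[2] AB
[3] ABA
[4] ABAAB
[5] ABAABABA
[6] ABAABABAABAAB
[7] ABAABABAABAABABAABABA
[8] ABAABABAABAABABAABABAABAABABAABAAB
[9] ABAABABAABAABABAABABAABAABABAABAABABAABABAABAABABAABABA
[10] ABAABABAABAABABAABABAABAABABAABAABABAABABAABAABABAABABAABAABABAABAABABAABABAABAABABAABAAB
[11] ABAABABAABAABABAABABAABAABABAABAABABAABABAABAABABAABABAABA…AABABAABABAABAABABAABABAABAABABAABAABABAABABAABAABABAABABA  (len 144)

89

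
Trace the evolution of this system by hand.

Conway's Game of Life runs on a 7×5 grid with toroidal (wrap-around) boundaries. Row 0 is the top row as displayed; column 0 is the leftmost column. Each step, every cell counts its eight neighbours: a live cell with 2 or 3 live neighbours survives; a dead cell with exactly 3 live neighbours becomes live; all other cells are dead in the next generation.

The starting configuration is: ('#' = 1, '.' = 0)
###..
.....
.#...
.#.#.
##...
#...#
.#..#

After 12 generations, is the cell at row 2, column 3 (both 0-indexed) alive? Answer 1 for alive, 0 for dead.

1

0) ###..
.....
.#...
.#.#.
##...
#...#
.#..#
1) ###..
#.#..
..#..
.#...
.##..
....#
..###
2) #....
#.##.
..#..
.#...
###..
##..#
..#.#
3) #.#..
..###
..##.
#....
..#.#
....#
...##
4) ###..
....#
.##..
.##.#
#..##
#...#
#..##
5) .##..
...#.
.##..
....#
..#..
.#...
..##.
6) .#...
...#.
..##.
.###.
.....
.#.#.
...#.
7) ..#..
...#.
.#..#
.#.#.
.#.#.
..#..
.....
8) .....
..##.
#..##
.#.##
.#.#.
..#..
.....
9) .....
..##.
##...
.#...
##.##
..#..
.....
10) .....
.##..
##...
.....
##.##
#####
.....
11) .....
###..
###..
..#..
.....
.....
#####
12) .....
#.#..
#..#.
..#..
.....
#####
#####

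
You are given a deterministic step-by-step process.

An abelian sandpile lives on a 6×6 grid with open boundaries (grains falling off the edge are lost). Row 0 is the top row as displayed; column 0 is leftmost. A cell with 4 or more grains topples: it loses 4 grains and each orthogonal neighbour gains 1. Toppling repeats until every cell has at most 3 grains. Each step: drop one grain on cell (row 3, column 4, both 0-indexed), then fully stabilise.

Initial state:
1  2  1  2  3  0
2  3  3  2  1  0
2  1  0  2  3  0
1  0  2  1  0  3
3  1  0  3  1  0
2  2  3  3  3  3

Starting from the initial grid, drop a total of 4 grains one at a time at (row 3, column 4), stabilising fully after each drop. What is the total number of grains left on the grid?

k=0  1  2  1  2  3  0
2  3  3  2  1  0
2  1  0  2  3  0
1  0  2  1  0  3
3  1  0  3  1  0
2  2  3  3  3  3
k=1  1  2  1  2  3  0
2  3  3  2  1  0
2  1  0  2  3  0
1  0  2  1  1  3
3  1  0  3  1  0
2  2  3  3  3  3
k=2  1  2  1  2  3  0
2  3  3  2  1  0
2  1  0  2  3  0
1  0  2  1  2  3
3  1  0  3  1  0
2  2  3  3  3  3
k=3  1  2  1  2  3  0
2  3  3  2  1  0
2  1  0  2  3  0
1  0  2  1  3  3
3  1  0  3  1  0
2  2  3  3  3  3
k=4  1  2  1  2  3  0
2  3  3  2  2  0
2  1  0  3  0  2
1  0  2  2  2  0
3  1  0  3  2  1
2  2  3  3  3  3

62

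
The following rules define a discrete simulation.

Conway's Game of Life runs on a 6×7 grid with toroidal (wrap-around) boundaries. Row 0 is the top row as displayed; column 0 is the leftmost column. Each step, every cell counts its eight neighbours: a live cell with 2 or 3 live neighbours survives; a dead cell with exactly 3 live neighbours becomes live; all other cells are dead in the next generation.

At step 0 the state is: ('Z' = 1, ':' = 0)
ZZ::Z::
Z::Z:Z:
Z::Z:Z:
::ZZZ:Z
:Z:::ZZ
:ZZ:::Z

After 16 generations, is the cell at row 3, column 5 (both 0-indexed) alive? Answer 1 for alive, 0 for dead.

0

gen 0: ZZ::Z::
Z::Z:Z:
Z::Z:Z:
::ZZZ:Z
:Z:::ZZ
:ZZ:::Z
gen 1: :::ZZZ:
Z:ZZ:Z:
ZZ:::Z:
:ZZZ:::
:Z::Z:Z
::Z:::Z
gen 2: :Z:::Z:
Z:ZZ:Z:
Z::::::
:::ZZZZ
:Z:::Z:
Z:Z:::Z
gen 3: :::ZZZ:
Z:Z:Z::
ZZZ::::
Z:::ZZZ
:ZZZ:::
Z:Z::ZZ
gen 4: Z:Z::::
Z:Z:ZZZ
::Z:Z::
::::ZZZ
::ZZ:::
Z::::ZZ
gen 5: :::ZZ::
Z:Z:ZZZ
ZZ:::::
::Z:ZZ:
Z::Z:::
Z:ZZ::Z
gen 6: :::::::
Z:Z:ZZZ
Z:Z::::
Z:ZZZ:Z
Z::::Z:
ZZZ:::Z
gen 7: ::ZZ:::
Z::Z:ZZ
::Z::::
Z:ZZZZ:
::::ZZ:
ZZ::::Z
gen 8: ::ZZZZ:
:Z:ZZ:Z
Z:Z::::
:ZZ::ZZ
::Z::::
ZZZZZZZ
gen 9: :::::::
ZZ::::Z
::::Z::
Z:ZZ::Z
:::::::
Z:::::Z
gen 10: :Z:::::
Z::::::
::ZZ:Z:
:::Z:::
:Z:::::
:::::::
gen 11: :::::::
:ZZ::::
::ZZZ::
:::ZZ::
:::::::
:::::::
gen 12: :::::::
:ZZ::::
:Z::Z::
::Z:Z::
:::::::
:::::::
gen 13: :::::::
:ZZ::::
:Z:::::
:::Z:::
:::::::
:::::::
gen 14: :::::::
:ZZ::::
:Z:::::
:::::::
:::::::
:::::::
gen 15: :::::::
:ZZ::::
:ZZ::::
:::::::
:::::::
:::::::
gen 16: :::::::
:ZZ::::
:ZZ::::
:::::::
:::::::
:::::::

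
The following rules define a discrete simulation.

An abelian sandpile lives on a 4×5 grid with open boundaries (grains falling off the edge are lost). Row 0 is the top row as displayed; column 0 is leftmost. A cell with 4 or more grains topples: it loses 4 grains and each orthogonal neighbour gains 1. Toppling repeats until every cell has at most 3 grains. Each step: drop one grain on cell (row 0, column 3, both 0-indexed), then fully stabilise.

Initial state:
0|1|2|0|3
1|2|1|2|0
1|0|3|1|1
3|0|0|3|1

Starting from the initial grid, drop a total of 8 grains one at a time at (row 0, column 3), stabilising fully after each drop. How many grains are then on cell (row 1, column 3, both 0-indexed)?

0

0) 0|1|2|0|3
1|2|1|2|0
1|0|3|1|1
3|0|0|3|1
1) 0|1|2|1|3
1|2|1|2|0
1|0|3|1|1
3|0|0|3|1
2) 0|1|2|2|3
1|2|1|2|0
1|0|3|1|1
3|0|0|3|1
3) 0|1|2|3|3
1|2|1|2|0
1|0|3|1|1
3|0|0|3|1
4) 0|1|3|1|0
1|2|1|3|1
1|0|3|1|1
3|0|0|3|1
5) 0|1|3|2|0
1|2|1|3|1
1|0|3|1|1
3|0|0|3|1
6) 0|1|3|3|0
1|2|1|3|1
1|0|3|1|1
3|0|0|3|1
7) 0|2|0|2|1
1|2|3|0|2
1|0|3|2|1
3|0|0|3|1
8) 0|2|0|3|1
1|2|3|0|2
1|0|3|2|1
3|0|0|3|1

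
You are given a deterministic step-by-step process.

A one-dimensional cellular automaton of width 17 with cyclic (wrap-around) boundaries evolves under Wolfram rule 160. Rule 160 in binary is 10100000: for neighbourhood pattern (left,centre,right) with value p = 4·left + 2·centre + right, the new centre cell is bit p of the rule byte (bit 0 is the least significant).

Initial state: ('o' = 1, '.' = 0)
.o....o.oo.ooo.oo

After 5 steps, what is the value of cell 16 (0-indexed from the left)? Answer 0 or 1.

t=0: .o....o.oo.ooo.oo
t=1: o......o..o.o.o..
t=2: ...........o.o...
t=3: ............o....
t=4: .................
t=5: .................

0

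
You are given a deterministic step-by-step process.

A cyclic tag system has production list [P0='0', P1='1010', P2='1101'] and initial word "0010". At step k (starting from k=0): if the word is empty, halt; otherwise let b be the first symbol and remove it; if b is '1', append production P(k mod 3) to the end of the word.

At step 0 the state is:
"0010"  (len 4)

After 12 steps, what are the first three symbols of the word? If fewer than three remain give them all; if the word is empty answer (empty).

110

gen 0: "0010"  (len 4)
gen 1: "010"  (len 3)
gen 2: "10"  (len 2)
gen 3: "01101"  (len 5)
gen 4: "1101"  (len 4)
gen 5: "1011010"  (len 7)
gen 6: "0110101101"  (len 10)
gen 7: "110101101"  (len 9)
gen 8: "101011011010"  (len 12)
gen 9: "010110110101101"  (len 15)
gen 10: "10110110101101"  (len 14)
gen 11: "01101101011011010"  (len 17)
gen 12: "1101101011011010"  (len 16)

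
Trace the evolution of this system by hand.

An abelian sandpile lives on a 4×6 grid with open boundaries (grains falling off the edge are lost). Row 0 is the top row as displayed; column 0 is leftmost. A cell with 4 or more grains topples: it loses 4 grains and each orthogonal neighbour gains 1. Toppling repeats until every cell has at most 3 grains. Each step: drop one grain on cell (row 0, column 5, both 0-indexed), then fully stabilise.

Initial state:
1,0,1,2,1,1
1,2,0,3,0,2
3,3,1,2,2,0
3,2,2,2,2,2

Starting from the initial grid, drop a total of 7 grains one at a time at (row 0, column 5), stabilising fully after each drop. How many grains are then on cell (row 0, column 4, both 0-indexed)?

3

[0] 1,0,1,2,1,1
1,2,0,3,0,2
3,3,1,2,2,0
3,2,2,2,2,2
[1] 1,0,1,2,1,2
1,2,0,3,0,2
3,3,1,2,2,0
3,2,2,2,2,2
[2] 1,0,1,2,1,3
1,2,0,3,0,2
3,3,1,2,2,0
3,2,2,2,2,2
[3] 1,0,1,2,2,0
1,2,0,3,0,3
3,3,1,2,2,0
3,2,2,2,2,2
[4] 1,0,1,2,2,1
1,2,0,3,0,3
3,3,1,2,2,0
3,2,2,2,2,2
[5] 1,0,1,2,2,2
1,2,0,3,0,3
3,3,1,2,2,0
3,2,2,2,2,2
[6] 1,0,1,2,2,3
1,2,0,3,0,3
3,3,1,2,2,0
3,2,2,2,2,2
[7] 1,0,1,2,3,1
1,2,0,3,1,0
3,3,1,2,2,1
3,2,2,2,2,2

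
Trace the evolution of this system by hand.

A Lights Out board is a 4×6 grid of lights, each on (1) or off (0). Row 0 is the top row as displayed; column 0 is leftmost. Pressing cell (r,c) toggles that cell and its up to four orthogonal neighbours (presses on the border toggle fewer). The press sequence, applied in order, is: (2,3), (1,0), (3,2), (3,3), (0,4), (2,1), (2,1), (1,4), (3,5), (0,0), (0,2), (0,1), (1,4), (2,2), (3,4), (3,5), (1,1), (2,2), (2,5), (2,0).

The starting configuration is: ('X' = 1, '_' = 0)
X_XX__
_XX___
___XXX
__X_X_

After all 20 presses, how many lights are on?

gen 0: X_XX__
_XX___
___XXX
__X_X_
gen 1: X_XX__
_XXX__
__X__X
__XXX_
gen 2: __XX__
X_XX__
X_X__X
__XXX_
gen 3: __XX__
X_XX__
X____X
_X__X_
gen 4: __XX__
X_XX__
X__X_X
_XXX__
gen 5: __X_XX
X_XXX_
X__X_X
_XXX__
gen 6: __X_XX
XXXXX_
_XXX_X
__XX__
gen 7: __X_XX
X_XXX_
X__X_X
_XXX__
gen 8: __X__X
X_X__X
X__XXX
_XXX__
gen 9: __X__X
X_X__X
X__XX_
_XXXXX
gen 10: XXX__X
__X__X
X__XX_
_XXXXX
gen 11: X__X_X
_____X
X__XX_
_XXXXX
gen 12: _XXX_X
_X___X
X__XX_
_XXXXX
gen 13: _XXXXX
_X_XX_
X__X__
_XXXXX
gen 14: _XXXXX
_XXXX_
XXX___
_X_XXX
gen 15: _XXXXX
_XXXX_
XXX_X_
_X____
gen 16: _XXXXX
_XXXX_
XXX_XX
_X__XX
gen 17: __XXXX
X__XX_
X_X_XX
_X__XX
gen 18: __XXXX
X_XXX_
XX_XXX
_XX_XX
gen 19: __XXXX
X_XXXX
XX_X__
_XX_X_
gen 20: __XXXX
__XXXX
___X__
XXX_X_

13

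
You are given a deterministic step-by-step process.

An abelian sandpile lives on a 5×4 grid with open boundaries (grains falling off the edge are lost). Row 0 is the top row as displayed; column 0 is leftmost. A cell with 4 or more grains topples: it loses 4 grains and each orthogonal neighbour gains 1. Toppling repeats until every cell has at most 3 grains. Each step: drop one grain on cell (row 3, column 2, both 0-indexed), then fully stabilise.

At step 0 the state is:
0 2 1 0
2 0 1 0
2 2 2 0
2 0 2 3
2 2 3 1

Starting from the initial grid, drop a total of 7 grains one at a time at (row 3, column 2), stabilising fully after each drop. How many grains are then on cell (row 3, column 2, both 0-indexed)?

0

gen 0: 0 2 1 0
2 0 1 0
2 2 2 0
2 0 2 3
2 2 3 1
gen 1: 0 2 1 0
2 0 1 0
2 2 2 0
2 0 3 3
2 2 3 1
gen 2: 0 2 1 0
2 0 1 0
2 2 3 1
2 1 2 0
2 3 0 3
gen 3: 0 2 1 0
2 0 1 0
2 2 3 1
2 1 3 0
2 3 0 3
gen 4: 0 2 1 0
2 0 2 0
2 3 0 2
2 2 1 1
2 3 1 3
gen 5: 0 2 1 0
2 0 2 0
2 3 0 2
2 2 2 1
2 3 1 3
gen 6: 0 2 1 0
2 0 2 0
2 3 0 2
2 2 3 1
2 3 1 3
gen 7: 0 2 1 0
2 0 2 0
2 3 1 2
2 3 0 2
2 3 2 3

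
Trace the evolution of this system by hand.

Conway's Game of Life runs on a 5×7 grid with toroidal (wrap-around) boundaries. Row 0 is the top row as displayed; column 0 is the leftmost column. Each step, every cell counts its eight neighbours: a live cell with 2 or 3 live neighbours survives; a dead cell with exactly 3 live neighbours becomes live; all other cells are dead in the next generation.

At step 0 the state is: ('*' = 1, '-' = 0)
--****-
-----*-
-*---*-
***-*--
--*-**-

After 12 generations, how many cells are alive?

step 0: --****-
-----*-
-*---*-
***-*--
--*-**-
step 1: --*---*
--**-**
***-***
*-*-*-*
------*
step 2: *-**--*
-------
-------
--*-*--
-*-*--*
step 3: ****--*
-------
-------
--**---
-*--***
step 4: -****-*
***----
-------
--****-
----***
step 5: ----*-*
*------
----*--
---*--*
**----*
step 6: -*---**
-----*-
-------
-----**
------*
step 7: *----**
-----**
-----**
-----**
-------
step 8: *----*-
----*--
*---*--
-----**
*------
step 9: ------*
----***
----*-*
*----**
*----*-
step 10: *---*--
*---*-*
----*--
*---*--
*----*-
step 11: **--*--
*--**-*
*--**-*
----***
**--**-
step 12: --*----
--*----
-------
-*-----
-*-*---

5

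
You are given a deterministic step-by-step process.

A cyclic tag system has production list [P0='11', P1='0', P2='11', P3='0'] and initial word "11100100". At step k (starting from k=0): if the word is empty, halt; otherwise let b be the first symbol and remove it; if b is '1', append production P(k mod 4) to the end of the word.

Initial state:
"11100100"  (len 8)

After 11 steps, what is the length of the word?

6

[0] "11100100"  (len 8)
[1] "110010011"  (len 9)
[2] "100100110"  (len 9)
[3] "0010011011"  (len 10)
[4] "010011011"  (len 9)
[5] "10011011"  (len 8)
[6] "00110110"  (len 8)
[7] "0110110"  (len 7)
[8] "110110"  (len 6)
[9] "1011011"  (len 7)
[10] "0110110"  (len 7)
[11] "110110"  (len 6)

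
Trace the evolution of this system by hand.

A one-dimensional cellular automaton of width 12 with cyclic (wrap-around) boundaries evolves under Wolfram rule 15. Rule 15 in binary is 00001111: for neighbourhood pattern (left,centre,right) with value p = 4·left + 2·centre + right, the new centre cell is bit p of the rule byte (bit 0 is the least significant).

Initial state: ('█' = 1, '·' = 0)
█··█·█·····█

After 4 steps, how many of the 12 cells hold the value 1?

4

k=0  █··█·█·····█
k=1  ··██·█·█████
k=2  ·██··█·█····
k=3  ██··██·█·███
k=4  ···██··█·█··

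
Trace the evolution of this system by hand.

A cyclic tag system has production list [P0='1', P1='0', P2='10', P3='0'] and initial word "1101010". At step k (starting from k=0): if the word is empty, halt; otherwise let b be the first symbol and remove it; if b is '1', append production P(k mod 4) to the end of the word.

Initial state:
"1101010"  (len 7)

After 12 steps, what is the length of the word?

gen 0: "1101010"  (len 7)
gen 1: "1010101"  (len 7)
gen 2: "0101010"  (len 7)
gen 3: "101010"  (len 6)
gen 4: "010100"  (len 6)
gen 5: "10100"  (len 5)
gen 6: "01000"  (len 5)
gen 7: "1000"  (len 4)
gen 8: "0000"  (len 4)
gen 9: "000"  (len 3)
gen 10: "00"  (len 2)
gen 11: "0"  (len 1)
gen 12: (halted — word empty)

0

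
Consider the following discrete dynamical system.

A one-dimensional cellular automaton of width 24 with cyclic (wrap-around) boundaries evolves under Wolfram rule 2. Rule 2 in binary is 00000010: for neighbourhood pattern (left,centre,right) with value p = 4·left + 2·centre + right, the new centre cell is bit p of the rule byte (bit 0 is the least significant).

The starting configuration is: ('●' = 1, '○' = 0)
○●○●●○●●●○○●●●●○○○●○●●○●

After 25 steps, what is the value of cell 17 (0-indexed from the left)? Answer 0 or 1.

gen 0: ○●○●●○●●●○○●●●●○○○●○●●○●
gen 1: ○○○○○○○○○○●○○○○○○●○○○○○○
gen 2: ○○○○○○○○○●○○○○○○●○○○○○○○
gen 3: ○○○○○○○○●○○○○○○●○○○○○○○○
gen 4: ○○○○○○○●○○○○○○●○○○○○○○○○
gen 5: ○○○○○○●○○○○○○●○○○○○○○○○○
gen 6: ○○○○○●○○○○○○●○○○○○○○○○○○
gen 7: ○○○○●○○○○○○●○○○○○○○○○○○○
gen 8: ○○○●○○○○○○●○○○○○○○○○○○○○
gen 9: ○○●○○○○○○●○○○○○○○○○○○○○○
gen 10: ○●○○○○○○●○○○○○○○○○○○○○○○
gen 11: ●○○○○○○●○○○○○○○○○○○○○○○○
gen 12: ○○○○○○●○○○○○○○○○○○○○○○○●
gen 13: ○○○○○●○○○○○○○○○○○○○○○○●○
gen 14: ○○○○●○○○○○○○○○○○○○○○○●○○
gen 15: ○○○●○○○○○○○○○○○○○○○○●○○○
gen 16: ○○●○○○○○○○○○○○○○○○○●○○○○
gen 17: ○●○○○○○○○○○○○○○○○○●○○○○○
gen 18: ●○○○○○○○○○○○○○○○○●○○○○○○
gen 19: ○○○○○○○○○○○○○○○○●○○○○○○●
gen 20: ○○○○○○○○○○○○○○○●○○○○○○●○
gen 21: ○○○○○○○○○○○○○○●○○○○○○●○○
gen 22: ○○○○○○○○○○○○○●○○○○○○●○○○
gen 23: ○○○○○○○○○○○○●○○○○○○●○○○○
gen 24: ○○○○○○○○○○○●○○○○○○●○○○○○
gen 25: ○○○○○○○○○○●○○○○○○●○○○○○○

1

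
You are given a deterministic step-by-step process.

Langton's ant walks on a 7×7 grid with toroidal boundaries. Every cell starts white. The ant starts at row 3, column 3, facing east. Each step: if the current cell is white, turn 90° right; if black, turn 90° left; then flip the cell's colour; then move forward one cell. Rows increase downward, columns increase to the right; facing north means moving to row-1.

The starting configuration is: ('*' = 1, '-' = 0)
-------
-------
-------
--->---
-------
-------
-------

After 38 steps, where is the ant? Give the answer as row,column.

0) -------
-------
-------
--->---
-------
-------
-------
1) -------
-------
-------
---*---
---v---
-------
-------
2) -------
-------
-------
---*---
--<*---
-------
-------
3) -------
-------
-------
--^*---
--**---
-------
-------
4) -------
-------
-------
--*>---
--**---
-------
-------
5) -------
-------
---^---
--*----
--**---
-------
-------
6) -------
-------
---*>--
--*----
--**---
-------
-------
7) -------
-------
---**--
--*-v--
--**---
-------
-------
8) -------
-------
---**--
--*<*--
--**---
-------
-------
9) -------
-------
---^*--
--***--
--**---
-------
-------
10) -------
-------
--<-*--
--***--
--**---
-------
-------
11) -------
--^----
--*-*--
--***--
--**---
-------
-------
12) -------
--*>---
--*-*--
--***--
--**---
-------
-------
13) -------
--**---
--*v*--
--***--
--**---
-------
-------
14) -------
--**---
--<**--
--***--
--**---
-------
-------
15) -------
--**---
---**--
--v**--
--**---
-------
-------
16) -------
--**---
---**--
--->*--
--**---
-------
-------
17) -------
--**---
---^*--
----*--
--**---
-------
-------
18) -------
--**---
--<-*--
----*--
--**---
-------
-------
19) -------
--^*---
--*-*--
----*--
--**---
-------
-------
20) -------
-<-*---
--*-*--
----*--
--**---
-------
-------
21) -^-----
-*-*---
--*-*--
----*--
--**---
-------
-------
22) -*>----
-*-*---
--*-*--
----*--
--**---
-------
-------
23) -**----
-*v*---
--*-*--
----*--
--**---
-------
-------
24) -**----
-<**---
--*-*--
----*--
--**---
-------
-------
25) -**----
--**---
-v*-*--
----*--
--**---
-------
-------
26) -**----
--**---
<**-*--
----*--
--**---
-------
-------
27) -**----
^-**---
***-*--
----*--
--**---
-------
-------
28) -**----
*>**---
***-*--
----*--
--**---
-------
-------
29) -**----
****---
*v*-*--
----*--
--**---
-------
-------
30) -**----
****---
*->-*--
----*--
--**---
-------
-------
31) -**----
**^*---
*---*--
----*--
--**---
-------
-------
32) -**----
*<-*---
*---*--
----*--
--**---
-------
-------
33) -**----
*--*---
*v--*--
----*--
--**---
-------
-------
34) -**----
*--*---
<*--*--
----*--
--**---
-------
-------
35) -**----
*--*---
-*--*--
v---*--
--**---
-------
-------
36) -**----
*--*---
-*--*--
*---*-<
--**---
-------
-------
37) -**----
*--*---
-*--*-^
*---*-*
--**---
-------
-------
38) -**----
*--*---
>*--*-*
*---*-*
--**---
-------
-------

2,0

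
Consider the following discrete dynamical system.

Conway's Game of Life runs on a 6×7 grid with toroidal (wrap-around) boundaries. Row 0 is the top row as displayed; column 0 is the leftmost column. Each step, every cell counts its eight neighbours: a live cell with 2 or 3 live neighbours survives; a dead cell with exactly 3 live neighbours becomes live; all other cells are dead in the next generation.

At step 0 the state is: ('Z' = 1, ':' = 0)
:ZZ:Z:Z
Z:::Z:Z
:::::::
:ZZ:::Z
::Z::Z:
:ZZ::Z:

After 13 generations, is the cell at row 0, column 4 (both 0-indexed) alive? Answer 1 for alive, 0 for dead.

step 0: :ZZ:Z:Z
Z:::Z:Z
:::::::
:ZZ:::Z
::Z::Z:
:ZZ::Z:
step 1: ::Z:Z:Z
ZZ:Z::Z
:Z:::ZZ
:ZZ::::
Z::Z:ZZ
Z:::ZZZ
step 2: ::Z:Z::
:Z:ZZ::
:::::ZZ
:ZZ:Z::
::ZZ:::
:Z:::::
step 3: :ZZ:Z::
::ZZZ::
ZZ:::Z:
:ZZ:ZZ:
:::Z:::
:Z:::::
step 4: :Z::Z::
Z:::ZZ:
Z::::ZZ
ZZZZZZZ
:Z:ZZ::
:Z:Z:::
step 5: ZZZZZZ:
ZZ::Z::
::Z::::
:::::::
::::::Z
ZZ:Z:::
step 6: :::::Z:
Z:::ZZZ
:Z:::::
:::::::
Z::::::
:::Z:Z:
step 7: :::::::
Z:::ZZZ
Z::::ZZ
:::::::
:::::::
::::Z:Z
step 8: Z:::Z::
Z:::Z::
Z:::Z::
::::::Z
:::::::
:::::::
step 9: :::::::
ZZ:ZZZZ
Z::::ZZ
:::::::
:::::::
:::::::
step 10: Z:::ZZZ
:Z::Z::
:Z:::::
::::::Z
:::::::
:::::::
step 11: Z:::ZZZ
:Z::Z:Z
Z::::::
:::::::
:::::::
:::::ZZ
step 12: ::::Z::
:Z::Z::
Z::::::
:::::::
:::::::
Z:::Z::
step 13: :::ZZZ:
:::::::
:::::::
:::::::
:::::::
:::::::

1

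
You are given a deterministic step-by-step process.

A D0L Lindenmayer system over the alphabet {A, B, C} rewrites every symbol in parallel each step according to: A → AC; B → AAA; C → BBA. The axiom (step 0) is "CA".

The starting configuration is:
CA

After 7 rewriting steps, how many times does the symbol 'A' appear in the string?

586

step 0: CA
step 1: BBAAC
step 2: AAAAAAACACBBA
step 3: ACACACACACACACBBAACBBAAAAAAAAC
step 4: ACBBAACBBAACBBAACBBAACBBAACBBAACBBAAAAAAAACACBBAAAAAAAACACACACACACACACBBA
step 5: ACBBAAAAAAAACACBBAAAAAAAACACBBAAAAAAAACACBBAAAAAAAACACBBAA…ACACACACACACBBAACBBAACBBAACBBAACBBAACBBAACBBAACBBAAAAAAAAC  (len 181)
step 6: ACBBAAAAAAAACACACACACACACACBBAACBBAAAAAAAACACACACACACACACB…ACACBBAAAAAAAACACBBAAAAAAAACACBBAAAAAAAACACACACACACACACBBA  (len 434)
step 7: ACBBAAAAAAAACACACACACACACACBBAACBBAACBBAACBBAACBBAACBBAACB…ACACACACACACBBAACBBAACBBAACBBAACBBAACBBAACBBAACBBAAAAAAAAC  (len 1053)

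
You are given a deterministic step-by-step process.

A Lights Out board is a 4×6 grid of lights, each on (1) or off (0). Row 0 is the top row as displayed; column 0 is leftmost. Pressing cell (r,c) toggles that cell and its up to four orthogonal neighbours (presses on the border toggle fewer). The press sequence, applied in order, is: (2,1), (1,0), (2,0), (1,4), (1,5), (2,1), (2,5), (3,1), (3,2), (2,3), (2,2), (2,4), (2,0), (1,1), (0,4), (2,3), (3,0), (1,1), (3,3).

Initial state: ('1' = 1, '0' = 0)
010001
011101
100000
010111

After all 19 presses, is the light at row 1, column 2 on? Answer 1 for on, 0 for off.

k=0  010001
011101
100000
010111
k=1  010001
001101
011000
000111
k=2  110001
111101
111000
000111
k=3  110001
011101
001000
100111
k=4  110011
011010
001010
100111
k=5  110010
011001
001011
100111
k=6  110010
001001
110011
110111
k=7  110010
001000
110000
110110
k=8  110010
001000
100000
001110
k=9  110010
001000
101000
010010
k=10  110010
001100
100110
010110
k=11  110010
000100
111010
011110
k=12  110010
000110
111101
011100
k=13  110010
100110
001101
111100
k=14  100010
011110
011101
111100
k=15  100101
011100
011101
111100
k=16  100101
011000
010011
111000
k=17  100101
011000
110011
001000
k=18  110101
100000
100011
001000
k=19  110101
100000
100111
000110

0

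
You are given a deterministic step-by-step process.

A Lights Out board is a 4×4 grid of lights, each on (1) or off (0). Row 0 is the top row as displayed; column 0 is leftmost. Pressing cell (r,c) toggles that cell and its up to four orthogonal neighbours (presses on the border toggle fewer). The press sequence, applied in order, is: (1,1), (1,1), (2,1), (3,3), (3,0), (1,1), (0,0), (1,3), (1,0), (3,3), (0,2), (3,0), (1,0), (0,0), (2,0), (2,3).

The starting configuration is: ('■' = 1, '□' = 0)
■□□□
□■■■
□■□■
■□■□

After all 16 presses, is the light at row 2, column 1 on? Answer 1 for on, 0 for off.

0

k=0  ■□□□
□■■■
□■□■
■□■□
k=1  ■■□□
■□□■
□□□■
■□■□
k=2  ■□□□
□■■■
□■□■
■□■□
k=3  ■□□□
□□■■
■□■■
■■■□
k=4  ■□□□
□□■■
■□■□
■■□■
k=5  ■□□□
□□■■
□□■□
□□□■
k=6  ■■□□
■■□■
□■■□
□□□■
k=7  □□□□
□■□■
□■■□
□□□■
k=8  □□□■
□■■□
□■■■
□□□■
k=9  ■□□■
■□■□
■■■■
□□□■
k=10  ■□□■
■□■□
■■■□
□□■□
k=11  ■■■□
■□□□
■■■□
□□■□
k=12  ■■■□
■□□□
□■■□
■■■□
k=13  □■■□
□■□□
■■■□
■■■□
k=14  ■□■□
■■□□
■■■□
■■■□
k=15  ■□■□
□■□□
□□■□
□■■□
k=16  ■□■□
□■□■
□□□■
□■■■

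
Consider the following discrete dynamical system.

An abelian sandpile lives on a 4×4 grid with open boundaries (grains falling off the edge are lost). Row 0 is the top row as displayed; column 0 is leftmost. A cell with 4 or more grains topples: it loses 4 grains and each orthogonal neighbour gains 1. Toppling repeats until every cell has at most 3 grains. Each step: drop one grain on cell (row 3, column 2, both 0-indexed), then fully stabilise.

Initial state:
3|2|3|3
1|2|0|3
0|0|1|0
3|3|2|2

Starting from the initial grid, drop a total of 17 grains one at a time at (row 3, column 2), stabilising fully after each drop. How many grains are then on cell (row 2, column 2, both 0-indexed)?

[0] 3|2|3|3
1|2|0|3
0|0|1|0
3|3|2|2
[1] 3|2|3|3
1|2|0|3
0|0|1|0
3|3|3|2
[2] 3|2|3|3
1|2|0|3
1|1|2|0
0|1|1|3
[3] 3|2|3|3
1|2|0|3
1|1|2|0
0|1|2|3
[4] 3|2|3|3
1|2|0|3
1|1|2|0
0|1|3|3
[5] 3|2|3|3
1|2|0|3
1|1|3|1
0|2|1|0
[6] 3|2|3|3
1|2|0|3
1|1|3|1
0|2|2|0
[7] 3|2|3|3
1|2|0|3
1|1|3|1
0|2|3|0
[8] 3|2|3|3
1|2|1|3
1|2|0|2
0|3|1|1
[9] 3|2|3|3
1|2|1|3
1|2|0|2
0|3|2|1
[10] 3|2|3|3
1|2|1|3
1|2|0|2
0|3|3|1
[11] 3|2|3|3
1|2|1|3
1|3|1|2
1|0|1|2
[12] 3|2|3|3
1|2|1|3
1|3|1|2
1|0|2|2
[13] 3|2|3|3
1|2|1|3
1|3|1|2
1|0|3|2
[14] 3|2|3|3
1|2|1|3
1|3|2|2
1|1|0|3
[15] 3|2|3|3
1|2|1|3
1|3|2|2
1|1|1|3
[16] 3|2|3|3
1|2|1|3
1|3|2|2
1|1|2|3
[17] 3|2|3|3
1|2|1|3
1|3|2|2
1|1|3|3

2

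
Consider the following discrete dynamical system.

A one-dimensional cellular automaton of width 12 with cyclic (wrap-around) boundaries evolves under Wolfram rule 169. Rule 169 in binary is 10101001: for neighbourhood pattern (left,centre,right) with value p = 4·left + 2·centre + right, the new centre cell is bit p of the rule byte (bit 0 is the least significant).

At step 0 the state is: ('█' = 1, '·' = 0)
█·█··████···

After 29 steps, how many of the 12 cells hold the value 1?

5

0) █·█··████···
1) ·█···███··█·
2) ···█·██·····
3) ██··██··████
4) █···█···████
5) ··█···█·████
6) ····█··████·
7) ███····███··
8) ██··██·██···
9) █···█·██··█·
10) ··█··██····█
11) ·····█··██··
12) ████····█··█
13) ███··██····█
14) ██···█··██·█
15) █··█····█·██
16) ·····██··███
17) ·███·█···██·
18) ·██·█··█·█··
19) ·█·█····█··█
20) █·█··██·····
21) ·█···█··███·
22) ···█····██··
23) ██···██·█··█
24) █··█·█·█···█
25) ····█·█··█·█
26) ·██··█····█·
27) ·█·····██···
28) ···███·█··██
29) ·█·██·█···█·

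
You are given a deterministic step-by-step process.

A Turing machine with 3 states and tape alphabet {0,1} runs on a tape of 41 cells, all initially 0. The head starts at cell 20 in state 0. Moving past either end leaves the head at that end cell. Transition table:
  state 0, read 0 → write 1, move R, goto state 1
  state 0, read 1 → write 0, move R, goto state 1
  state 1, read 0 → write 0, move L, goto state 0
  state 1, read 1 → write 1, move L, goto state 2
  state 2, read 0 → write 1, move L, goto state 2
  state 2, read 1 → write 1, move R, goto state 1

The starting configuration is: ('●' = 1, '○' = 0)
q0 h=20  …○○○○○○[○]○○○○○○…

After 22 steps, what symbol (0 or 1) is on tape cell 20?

gen 0: q0 h=20  …○○○○○○[○]○○○○○○…
gen 1: q1 h=21  …○○○○○●[○]○○○○○○…
gen 2: q0 h=20  …○○○○○○[●]○○○○○○…
gen 3: q1 h=21  …○○○○○○[○]○○○○○○…
gen 4: q0 h=20  …○○○○○○[○]○○○○○○…
gen 5: q1 h=21  …○○○○○●[○]○○○○○○…
gen 6: q0 h=20  …○○○○○○[●]○○○○○○…
gen 7: q1 h=21  …○○○○○○[○]○○○○○○…
gen 8: q0 h=20  …○○○○○○[○]○○○○○○…
gen 9: q1 h=21  …○○○○○●[○]○○○○○○…
gen 10: q0 h=20  …○○○○○○[●]○○○○○○…
gen 11: q1 h=21  …○○○○○○[○]○○○○○○…
gen 12: q0 h=20  …○○○○○○[○]○○○○○○…
gen 13: q1 h=21  …○○○○○●[○]○○○○○○…
gen 14: q0 h=20  …○○○○○○[●]○○○○○○…
gen 15: q1 h=21  …○○○○○○[○]○○○○○○…
gen 16: q0 h=20  …○○○○○○[○]○○○○○○…
gen 17: q1 h=21  …○○○○○●[○]○○○○○○…
gen 18: q0 h=20  …○○○○○○[●]○○○○○○…
gen 19: q1 h=21  …○○○○○○[○]○○○○○○…
gen 20: q0 h=20  …○○○○○○[○]○○○○○○…
gen 21: q1 h=21  …○○○○○●[○]○○○○○○…
gen 22: q0 h=20  …○○○○○○[●]○○○○○○…

1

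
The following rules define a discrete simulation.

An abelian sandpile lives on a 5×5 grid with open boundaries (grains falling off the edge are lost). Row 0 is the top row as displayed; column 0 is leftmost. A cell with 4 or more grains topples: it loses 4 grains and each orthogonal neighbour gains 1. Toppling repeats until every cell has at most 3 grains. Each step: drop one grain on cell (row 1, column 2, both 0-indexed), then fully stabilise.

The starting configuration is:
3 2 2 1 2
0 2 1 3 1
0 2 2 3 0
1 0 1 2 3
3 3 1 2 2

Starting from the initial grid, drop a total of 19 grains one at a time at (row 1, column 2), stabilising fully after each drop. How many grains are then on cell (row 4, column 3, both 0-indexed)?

gen 0: 3 2 2 1 2
0 2 1 3 1
0 2 2 3 0
1 0 1 2 3
3 3 1 2 2
gen 1: 3 2 2 1 2
0 2 2 3 1
0 2 2 3 0
1 0 1 2 3
3 3 1 2 2
gen 2: 3 2 2 1 2
0 2 3 3 1
0 2 2 3 0
1 0 1 2 3
3 3 1 2 2
gen 3: 3 2 3 2 2
0 3 2 1 2
0 3 0 1 1
1 0 2 3 3
3 3 1 2 2
gen 4: 3 2 3 2 2
0 3 3 1 2
0 3 0 1 1
1 0 2 3 3
3 3 1 2 2
gen 5: 0 1 1 3 2
2 2 2 2 2
1 0 2 1 1
1 1 2 3 3
3 3 1 2 2
gen 6: 0 1 1 3 2
2 2 3 2 2
1 0 2 1 1
1 1 2 3 3
3 3 1 2 2
gen 7: 0 1 2 3 2
2 3 0 3 2
1 0 3 1 1
1 1 2 3 3
3 3 1 2 2
gen 8: 0 1 2 3 2
2 3 1 3 2
1 0 3 1 1
1 1 2 3 3
3 3 1 2 2
gen 9: 0 1 2 3 2
2 3 2 3 2
1 0 3 1 1
1 1 2 3 3
3 3 1 2 2
gen 10: 0 1 2 3 2
2 3 3 3 2
1 0 3 1 1
1 1 2 3 3
3 3 1 2 2
gen 11: 0 3 1 1 3
3 1 0 2 3
1 2 1 3 1
1 1 3 3 3
3 3 1 2 2
gen 12: 0 3 1 1 3
3 1 1 2 3
1 2 1 3 1
1 1 3 3 3
3 3 1 2 2
gen 13: 0 3 1 1 3
3 1 2 2 3
1 2 1 3 1
1 1 3 3 3
3 3 1 2 2
gen 14: 0 3 1 1 3
3 1 3 2 3
1 2 1 3 1
1 1 3 3 3
3 3 1 2 2
gen 15: 0 3 2 1 3
3 2 0 3 3
1 2 2 3 1
1 1 3 3 3
3 3 1 2 2
gen 16: 0 3 2 1 3
3 2 1 3 3
1 2 2 3 1
1 1 3 3 3
3 3 1 2 2
gen 17: 0 3 2 1 3
3 2 2 3 3
1 2 2 3 1
1 1 3 3 3
3 3 1 2 2
gen 18: 0 3 2 1 3
3 2 3 3 3
1 2 2 3 1
1 1 3 3 3
3 3 1 2 2
gen 19: 0 3 3 3 0
3 3 2 2 2
1 3 1 3 0
1 2 1 2 1
3 3 2 3 3

3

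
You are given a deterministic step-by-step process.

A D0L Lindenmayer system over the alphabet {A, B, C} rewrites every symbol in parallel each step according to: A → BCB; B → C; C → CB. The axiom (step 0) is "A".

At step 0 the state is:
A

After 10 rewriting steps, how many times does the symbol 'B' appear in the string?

76

step 0: A
step 1: BCB
step 2: CCBC
step 3: CBCBCCB
step 4: CBCCBCCBCBC
step 5: CBCCBCBCCBCBCCBCCB
step 6: CBCCBCBCCBCCBCBCCBCCBCBCCBCBC
step 7: CBCCBCBCCBCCBCBCCBCBCCBCCBCBCCBCBCCBCCBCBCCBCCB
step 8: CBCCBCBCCBCCBCBCCBCBCCBCCBCBCCBCCBCBCCBCBCCBCCBCBCCBCCBCBCCBCBCCBCCBCBCCBCBC
step 9: CBCCBCBCCBCCBCBCCBCBCCBCCBCBCCBCCBCBCCBCBCCBCCBCBCCBCBCCBC…CCBCBCCBCBCCBCCBCBCCBCBCCBCCBCBCCBCCBCBCCBCBCCBCCBCBCCBCCB  (len 123)
step 10: CBCCBCBCCBCCBCBCCBCBCCBCCBCBCCBCCBCBCCBCBCCBCCBCBCCBCBCCBC…CCBCBCCBCBCCBCCBCBCCBCBCCBCCBCBCCBCCBCBCCBCBCCBCCBCBCCBCBC  (len 199)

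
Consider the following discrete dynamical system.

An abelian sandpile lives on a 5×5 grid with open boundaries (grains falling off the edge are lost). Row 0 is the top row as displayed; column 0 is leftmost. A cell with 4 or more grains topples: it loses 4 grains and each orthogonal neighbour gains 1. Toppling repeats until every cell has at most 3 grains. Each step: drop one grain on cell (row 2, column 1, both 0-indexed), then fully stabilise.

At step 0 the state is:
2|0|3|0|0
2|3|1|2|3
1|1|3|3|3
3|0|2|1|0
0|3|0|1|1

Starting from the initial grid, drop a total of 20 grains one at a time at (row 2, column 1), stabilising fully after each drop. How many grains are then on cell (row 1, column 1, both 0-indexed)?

k=0  2|0|3|0|0
2|3|1|2|3
1|1|3|3|3
3|0|2|1|0
0|3|0|1|1
k=1  2|0|3|0|0
2|3|1|2|3
1|2|3|3|3
3|0|2|1|0
0|3|0|1|1
k=2  2|0|3|0|0
2|3|1|2|3
1|3|3|3|3
3|0|2|1|0
0|3|0|1|1
k=3  2|2|0|2|1
3|1|1|1|1
2|2|2|2|1
3|1|3|2|1
0|3|0|1|1
k=4  2|2|0|2|1
3|1|1|1|1
2|3|2|2|1
3|1|3|2|1
0|3|0|1|1
k=5  2|2|0|2|1
3|2|1|1|1
3|0|3|2|1
3|2|3|2|1
0|3|0|1|1
k=6  2|2|0|2|1
3|2|1|1|1
3|1|3|2|1
3|2|3|2|1
0|3|0|1|1
k=7  2|2|0|2|1
3|2|1|1|1
3|2|3|2|1
3|2|3|2|1
0|3|0|1|1
k=8  2|2|0|2|1
3|2|1|1|1
3|3|3|2|1
3|2|3|2|1
0|3|0|1|1
k=9  3|3|0|2|1
1|1|3|1|1
3|0|2|3|1
1|3|1|3|1
2|0|2|1|1
k=10  3|3|0|2|1
1|1|3|1|1
3|1|2|3|1
1|3|1|3|1
2|0|2|1|1
k=11  3|3|0|2|1
1|1|3|1|1
3|2|2|3|1
1|3|1|3|1
2|0|2|1|1
k=12  3|3|0|2|1
1|1|3|1|1
3|3|2|3|1
1|3|1|3|1
2|0|2|1|1
k=13  3|3|0|2|1
2|2|3|1|1
0|2|3|3|1
3|0|2|3|1
2|1|2|1|1
k=14  3|3|0|2|1
2|2|3|1|1
0|3|3|3|1
3|0|2|3|1
2|1|2|1|1
k=15  1|1|2|2|1
0|2|1|3|1
2|2|3|1|2
3|2|0|1|2
2|1|3|2|1
k=16  1|1|2|2|1
0|2|1|3|1
2|3|3|1|2
3|2|0|1|2
2|1|3|2|1
k=17  1|1|2|2|1
0|3|2|3|1
3|1|0|2|2
3|3|1|1|2
2|1|3|2|1
k=18  1|1|2|2|1
0|3|2|3|1
3|2|0|2|2
3|3|1|1|2
2|1|3|2|1
k=19  1|1|2|2|1
0|3|2|3|1
3|3|0|2|2
3|3|1|1|2
2|1|3|2|1
k=20  1|2|2|2|1
2|0|3|3|1
1|3|1|2|2
1|1|2|1|2
3|2|3|2|1

0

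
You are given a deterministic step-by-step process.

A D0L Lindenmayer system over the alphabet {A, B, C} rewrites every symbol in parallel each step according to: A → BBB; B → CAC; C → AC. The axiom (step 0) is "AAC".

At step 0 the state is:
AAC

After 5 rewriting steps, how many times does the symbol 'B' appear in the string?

[0] AAC
[1] BBBBBBAC
[2] CACCACCACCACCACCACBBBAC
[3] ACBBBACACBBBACACBBBACACBBBACACBBBACACBBBACCACCACCACBBBAC
[4] BBBACCACCACCACBBBACBBBACCACCACCACBBBACBBBACCACCACCACBBBACB…BBACBBBACCACCACCACBBBACACBBBACACBBBACACBBBACCACCACCACBBBAC  (len 149)
[5] CACCACCACBBBACACBBBACACBBBACACBBBACCACCACCACBBBACCACCACCAC…BBACBBBACCACCACCACBBBACACBBBACACBBBACACBBBACCACCACCACBBBAC  (len 386)

120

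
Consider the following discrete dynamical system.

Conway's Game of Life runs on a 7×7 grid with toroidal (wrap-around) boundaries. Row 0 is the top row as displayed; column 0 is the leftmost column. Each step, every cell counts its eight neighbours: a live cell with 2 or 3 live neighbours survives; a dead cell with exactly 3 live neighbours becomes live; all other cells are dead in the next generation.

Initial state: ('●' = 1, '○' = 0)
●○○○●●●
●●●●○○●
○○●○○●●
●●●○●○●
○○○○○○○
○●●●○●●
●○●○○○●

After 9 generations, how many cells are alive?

0) ●○○○●●●
●●●●○○●
○○●○○●●
●●●○●○●
○○○○○○○
○●●●○●●
●○●○○○●
1) ○○○○●○○
○○●●○○○
○○○○●○○
●●●●○○●
○○○○●○○
○●●●○●●
○○●○○○○
2) ○○●○○○○
○○○●●○○
●○○○●○○
●●●●●●○
○○○○●○○
○●●●●●○
○●●○●●○
3) ○●●○○●○
○○○●●○○
●○○○○○●
●●●○○●●
●○○○○○●
○●○○○○○
○○○○○●○
4) ○○●●○●○
●●●●●●●
○○●●●○○
○○○○○●○
○○●○○●○
●○○○○○●
○●●○○○○
5) ○○○○○●○
●○○○○○●
●○○○○○○
○○●○○●○
○○○○○●○
●○●○○○●
●●●●○○●
6) ○○●○○●○
●○○○○○●
●●○○○○○
○○○○○○●
○●○○○●○
○○●●○●○
○○●●○●○
7) ○●●●●●○
●○○○○○●
○●○○○○○
○●○○○○●
○○●○●●●
○●○●○●●
○●○○○●●
8) ○●●●●○○
●○○●●●●
○●○○○○●
○●●○○○●
○●●●●○○
○●○●○○○
○●○○○○○
9) ○●○○○○●
○○○○○○●
○●○●●○○
○○○○○●○
○○○○●○○
●●○●●○○
●●○○●○○

15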